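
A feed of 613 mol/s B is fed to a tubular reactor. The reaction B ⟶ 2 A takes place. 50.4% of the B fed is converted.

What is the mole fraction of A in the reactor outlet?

B reacted = 0.504 × 613 = 309 mol/s; ν_B = −1, so ξ = 309/1 = 309 mol/s.
Outlet amounts (n = n₀ + ν ξ):
  B: 613 − 1(309) = 304
  A: 0 + 2(309) = 617.9
Total out = 922 mol/s; y_A = 617.9 / 922 = 0.6702.

0.67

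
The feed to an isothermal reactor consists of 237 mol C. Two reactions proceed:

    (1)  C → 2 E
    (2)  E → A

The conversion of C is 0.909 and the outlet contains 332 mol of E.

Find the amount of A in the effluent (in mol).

Conversion of C: C consumed = 1ξ₁ = 0.909 × 237 → ξ₁ = 215.4 mol.
E balance: n_E = 0 + 2ξ₁ − 1ξ₂ = 332 → ξ₂ = (2·215.4 − 332)/1 = 98.87 mol.
Outlet amounts (n = n₀ + Σ ν·ξ):
  C: 237 − 1(215.4) = 21.57
  E: 0 + 2(215.4) − 1(98.87) = 332
  A: 0 + 1(98.87) = 98.87

98.9 mol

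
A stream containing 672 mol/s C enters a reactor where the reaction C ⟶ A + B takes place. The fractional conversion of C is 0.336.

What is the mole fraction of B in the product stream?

C reacted = 0.336 × 672 = 225.8 mol/s; ν_C = −1, so ξ = 225.8/1 = 225.8 mol/s.
Outlet amounts (n = n₀ + ν ξ):
  C: 672 − 1(225.8) = 446.2
  A: 0 + 1(225.8) = 225.8
  B: 0 + 1(225.8) = 225.8
Total out = 897.8 mol/s; y_B = 225.8 / 897.8 = 0.2515.

0.251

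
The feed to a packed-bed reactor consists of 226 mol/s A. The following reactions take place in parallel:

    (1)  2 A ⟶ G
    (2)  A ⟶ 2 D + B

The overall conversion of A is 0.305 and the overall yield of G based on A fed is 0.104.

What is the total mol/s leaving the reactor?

246 mol/s

Yield of G: 1ξ₁ / 226 = 0.104 → ξ₁ = 23.5 mol/s.
Conversion of A: 2ξ₁ + 1ξ₂ = 0.305 × 226 = 68.93 → ξ₂ = 21.92 mol/s.
Outlet amounts (n = n₀ + Σ ν·ξ):
  A: 226 − 2(23.5) − 1(21.92) = 157.1
  G: 0 + 1(23.5) = 23.5
  D: 0 + 2(21.92) = 43.84
  B: 0 + 1(21.92) = 21.92
Total out = 157.1 + 23.5 + 43.84 + 21.92 = 246.3 mol/s.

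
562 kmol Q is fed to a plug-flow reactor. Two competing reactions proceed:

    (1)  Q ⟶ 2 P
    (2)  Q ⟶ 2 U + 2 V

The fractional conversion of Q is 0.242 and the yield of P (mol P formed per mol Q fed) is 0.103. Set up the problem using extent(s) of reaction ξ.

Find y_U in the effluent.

Yield of P: 2ξ₁ / 562 = 0.103 → ξ₁ = 28.94 kmol.
Conversion of Q: 1ξ₁ + 1ξ₂ = 0.242 × 562 = 136 → ξ₂ = 107.1 kmol.
Outlet amounts (n = n₀ + Σ ν·ξ):
  Q: 562 − 1(28.94) − 1(107.1) = 426
  P: 0 + 2(28.94) = 57.89
  U: 0 + 2(107.1) = 214.1
  V: 0 + 2(107.1) = 214.1
Total out = 912.1 kmol; y_U = 214.1 / 912.1 = 0.2348.

0.235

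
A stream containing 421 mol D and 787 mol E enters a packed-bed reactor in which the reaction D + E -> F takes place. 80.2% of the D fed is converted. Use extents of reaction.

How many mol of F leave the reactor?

D reacted = 0.802 × 421 = 337.6 mol; ν_D = −1, so ξ = 337.6/1 = 337.6 mol.
Outlet amounts (n = n₀ + ν ξ):
  D: 421 − 1(337.6) = 83.36
  E: 787 − 1(337.6) = 449.4
  F: 0 + 1(337.6) = 337.6

338 mol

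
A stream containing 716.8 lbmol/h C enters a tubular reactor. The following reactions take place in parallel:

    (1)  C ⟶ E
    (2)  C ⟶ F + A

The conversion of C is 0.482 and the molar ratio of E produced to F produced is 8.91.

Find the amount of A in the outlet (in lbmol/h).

34.9 lbmol/h

Conversion of C: C consumed = 0.482 × 716.8 = 345.5 lbmol/h = 1ξ₁ + 1ξ₂.
Selectivity: 1ξ₁ / (1ξ₂) = 8.91 → ξ₁ = 8.91 ξ₂.
Substitute: (1·8.91 + 1) ξ₂ = 345.5 → ξ₂ = 34.86 lbmol/h, ξ₁ = 310.6 lbmol/h.
Outlet amounts (n = n₀ + Σ ν·ξ):
  C: 716.8 − 1(310.6) − 1(34.86) = 371.3
  E: 0 + 1(310.6) = 310.6
  F: 0 + 1(34.86) = 34.86
  A: 0 + 1(34.86) = 34.86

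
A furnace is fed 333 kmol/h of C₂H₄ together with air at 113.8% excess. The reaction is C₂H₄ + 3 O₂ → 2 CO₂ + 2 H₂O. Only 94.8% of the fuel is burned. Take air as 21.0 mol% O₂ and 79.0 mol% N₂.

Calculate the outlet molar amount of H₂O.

631 kmol/h

Stoichiometric O₂ = 3 × 333 = 999 kmol/h; O₂ fed = 999 × 2.138 = 2136 kmol/h.
N₂ fed = 2136 × 79/21 = 8035 kmol/h.
Fuel reacted = 0.948 × 333 → ξ = 315.7 kmol/h.
Outlet (n = n₀ + ν ξ):
  C₂H₄: 333 − 1(315.7) = 17.32
  O₂: 2136 − 3(315.7) = 1189
  N₂: 8035 (inert)
  CO₂: 0 + 2(315.7) = 631.4
  H₂O: 0 + 2(315.7) = 631.4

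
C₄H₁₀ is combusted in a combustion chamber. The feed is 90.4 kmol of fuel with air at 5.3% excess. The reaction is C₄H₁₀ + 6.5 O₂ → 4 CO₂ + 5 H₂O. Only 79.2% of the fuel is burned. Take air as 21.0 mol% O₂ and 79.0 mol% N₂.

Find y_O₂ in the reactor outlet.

0.0488

Stoichiometric O₂ = 6.5 × 90.4 = 587.6 kmol; O₂ fed = 587.6 × 1.053 = 618.7 kmol.
N₂ fed = 618.7 × 79/21 = 2328 kmol.
Fuel reacted = 0.792 × 90.4 → ξ = 71.6 kmol.
Outlet (n = n₀ + ν ξ):
  C₄H₁₀: 90.4 − 1(71.6) = 18.8
  O₂: 618.7 − 6.5(71.6) = 153.4
  N₂: 2328 (inert)
  CO₂: 0 + 4(71.6) = 286.4
  H₂O: 0 + 5(71.6) = 358
Total out = 3144 kmol; y_O₂ = 153.4 / 3144 = 0.04878.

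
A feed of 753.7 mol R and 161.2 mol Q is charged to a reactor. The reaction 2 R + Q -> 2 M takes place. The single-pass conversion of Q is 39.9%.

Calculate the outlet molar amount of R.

Q reacted = 0.399 × 161.2 = 64.32 mol; ν_Q = −1, so ξ = 64.32/1 = 64.32 mol.
Outlet amounts (n = n₀ + ν ξ):
  R: 753.7 − 2(64.32) = 625.1
  Q: 161.2 − 1(64.32) = 96.88
  M: 0 + 2(64.32) = 128.6

625 mol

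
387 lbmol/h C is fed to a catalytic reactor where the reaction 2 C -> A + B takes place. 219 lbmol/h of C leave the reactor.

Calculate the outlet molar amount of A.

84 lbmol/h

For C: n = n₀ − 2ξ → 219 = 387 − 2ξ, giving ξ = 84 lbmol/h.
Outlet amounts (n = n₀ + ν ξ):
  C: 387 − 2(84) = 219
  A: 0 + 1(84) = 84
  B: 0 + 1(84) = 84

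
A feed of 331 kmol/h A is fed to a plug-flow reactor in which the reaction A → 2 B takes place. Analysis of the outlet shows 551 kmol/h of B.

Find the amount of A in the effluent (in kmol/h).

55.5 kmol/h

For B: n = n₀ + 2ξ → 551 = 0 + 2ξ, giving ξ = 275.5 kmol/h.
Outlet amounts (n = n₀ + ν ξ):
  A: 331 − 1(275.5) = 55.5
  B: 0 + 2(275.5) = 551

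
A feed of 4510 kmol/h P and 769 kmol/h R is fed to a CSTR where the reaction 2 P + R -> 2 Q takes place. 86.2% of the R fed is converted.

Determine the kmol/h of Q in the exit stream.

R reacted = 0.862 × 769 = 662.9 kmol/h; ν_R = −1, so ξ = 662.9/1 = 662.9 kmol/h.
Outlet amounts (n = n₀ + ν ξ):
  P: 4510 − 2(662.9) = 3184
  R: 769 − 1(662.9) = 106.1
  Q: 0 + 2(662.9) = 1326

1330 kmol/h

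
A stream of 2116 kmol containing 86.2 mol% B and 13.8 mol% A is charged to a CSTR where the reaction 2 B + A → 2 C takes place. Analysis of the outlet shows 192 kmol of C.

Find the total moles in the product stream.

For C: n = n₀ + 2ξ → 192 = 0 + 2ξ, giving ξ = 96 kmol.
Outlet amounts (n = n₀ + ν ξ):
  B: 1824 − 2(96) = 1632
  A: 292 − 1(96) = 196
  C: 0 + 2(96) = 192
Total out = 1632 + 196 + 192 = 2020 kmol.

2020 kmol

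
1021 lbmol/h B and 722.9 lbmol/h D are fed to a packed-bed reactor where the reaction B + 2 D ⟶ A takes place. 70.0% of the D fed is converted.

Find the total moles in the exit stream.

D reacted = 0.7 × 722.9 = 506 lbmol/h; ν_D = −2, so ξ = 506/2 = 253 lbmol/h.
Outlet amounts (n = n₀ + ν ξ):
  B: 1021 − 1(253) = 768
  D: 722.9 − 2(253) = 216.9
  A: 0 + 1(253) = 253
Total out = 768 + 216.9 + 253 = 1238 lbmol/h.

1240 lbmol/h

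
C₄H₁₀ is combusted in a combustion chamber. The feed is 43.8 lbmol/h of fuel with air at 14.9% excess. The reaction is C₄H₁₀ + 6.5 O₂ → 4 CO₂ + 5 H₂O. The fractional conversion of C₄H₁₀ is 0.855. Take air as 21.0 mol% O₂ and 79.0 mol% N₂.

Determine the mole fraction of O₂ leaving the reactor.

0.0505

Stoichiometric O₂ = 6.5 × 43.8 = 284.7 lbmol/h; O₂ fed = 284.7 × 1.149 = 327.1 lbmol/h.
N₂ fed = 327.1 × 79/21 = 1231 lbmol/h.
Fuel reacted = 0.855 × 43.8 → ξ = 37.45 lbmol/h.
Outlet (n = n₀ + ν ξ):
  C₄H₁₀: 43.8 − 1(37.45) = 6.351
  O₂: 327.1 − 6.5(37.45) = 83.7
  N₂: 1231 (inert)
  CO₂: 0 + 4(37.45) = 149.8
  H₂O: 0 + 5(37.45) = 187.2
Total out = 1658 lbmol/h; y_O₂ = 83.7 / 1658 = 0.05049.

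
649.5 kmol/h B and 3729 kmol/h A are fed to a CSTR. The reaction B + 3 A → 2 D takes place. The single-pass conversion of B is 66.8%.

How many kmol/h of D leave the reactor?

B reacted = 0.668 × 649.5 = 433.9 kmol/h; ν_B = −1, so ξ = 433.9/1 = 433.9 kmol/h.
Outlet amounts (n = n₀ + ν ξ):
  B: 649.5 − 1(433.9) = 215.6
  A: 3729 − 3(433.9) = 2427
  D: 0 + 2(433.9) = 867.7

868 kmol/h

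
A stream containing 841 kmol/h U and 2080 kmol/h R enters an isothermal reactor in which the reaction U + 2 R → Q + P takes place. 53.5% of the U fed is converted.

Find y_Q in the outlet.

U reacted = 0.535 × 841 = 449.9 kmol/h; ν_U = −1, so ξ = 449.9/1 = 449.9 kmol/h.
Outlet amounts (n = n₀ + ν ξ):
  U: 841 − 1(449.9) = 391.1
  R: 2080 − 2(449.9) = 1180
  Q: 0 + 1(449.9) = 449.9
  P: 0 + 1(449.9) = 449.9
Total out = 2471 kmol/h; y_Q = 449.9 / 2471 = 0.1821.

0.182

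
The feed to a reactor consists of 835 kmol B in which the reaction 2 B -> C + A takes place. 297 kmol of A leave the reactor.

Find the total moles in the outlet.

For A: n = n₀ + 1ξ → 297 = 0 + 1ξ, giving ξ = 297 kmol.
Outlet amounts (n = n₀ + ν ξ):
  B: 835 − 2(297) = 241
  C: 0 + 1(297) = 297
  A: 0 + 1(297) = 297
Total out = 241 + 297 + 297 = 835 kmol.

835 kmol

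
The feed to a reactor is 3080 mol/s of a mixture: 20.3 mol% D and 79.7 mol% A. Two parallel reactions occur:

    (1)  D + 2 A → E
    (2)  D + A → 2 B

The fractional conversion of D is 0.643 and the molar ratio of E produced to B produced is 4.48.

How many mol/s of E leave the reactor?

362 mol/s

Conversion of D: D consumed = 0.643 × 625.2 = 402 mol/s = 1ξ₁ + 1ξ₂.
Selectivity: 1ξ₁ / (2ξ₂) = 4.48 → ξ₁ = 8.96 ξ₂.
Substitute: (1·8.96 + 1) ξ₂ = 402 → ξ₂ = 40.36 mol/s, ξ₁ = 361.7 mol/s.
Outlet amounts (n = n₀ + Σ ν·ξ):
  D: 625.2 − 1(361.7) − 1(40.36) = 223.2
  A: 2455 − 2(361.7) − 1(40.36) = 1691
  E: 0 + 1(361.7) = 361.7
  B: 0 + 2(40.36) = 80.73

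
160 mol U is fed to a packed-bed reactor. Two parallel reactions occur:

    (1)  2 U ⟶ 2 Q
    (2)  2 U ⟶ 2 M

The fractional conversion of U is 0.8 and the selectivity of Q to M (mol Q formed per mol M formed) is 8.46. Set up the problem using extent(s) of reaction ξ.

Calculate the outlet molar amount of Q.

114 mol

Conversion of U: U consumed = 0.8 × 160 = 128 mol = 2ξ₁ + 2ξ₂.
Selectivity: 2ξ₁ / (2ξ₂) = 8.46 → ξ₁ = 8.46 ξ₂.
Substitute: (2·8.46 + 2) ξ₂ = 128 → ξ₂ = 6.765 mol, ξ₁ = 57.23 mol.
Outlet amounts (n = n₀ + Σ ν·ξ):
  U: 160 − 2(57.23) − 2(6.765) = 32
  Q: 0 + 2(57.23) = 114.5
  M: 0 + 2(6.765) = 13.53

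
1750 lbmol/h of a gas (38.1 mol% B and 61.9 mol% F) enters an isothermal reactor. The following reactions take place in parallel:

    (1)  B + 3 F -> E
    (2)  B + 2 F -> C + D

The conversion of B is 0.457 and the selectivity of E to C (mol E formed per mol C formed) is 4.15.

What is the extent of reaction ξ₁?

Conversion of B: B consumed = 0.457 × 666.8 = 304.7 lbmol/h = 1ξ₁ + 1ξ₂.
Selectivity: 1ξ₁ / (1ξ₂) = 4.15 → ξ₁ = 4.15 ξ₂.
Substitute: (1·4.15 + 1) ξ₂ = 304.7 → ξ₂ = 59.17 lbmol/h, ξ₁ = 245.5 lbmol/h.
Outlet amounts (n = n₀ + Σ ν·ξ):
  B: 666.8 − 1(245.5) − 1(59.17) = 362
  F: 1083 − 3(245.5) − 2(59.17) = 228.3
  E: 0 + 1(245.5) = 245.5
  C: 0 + 1(59.17) = 59.17
  D: 0 + 1(59.17) = 59.17

ξ₁ = 246 lbmol/h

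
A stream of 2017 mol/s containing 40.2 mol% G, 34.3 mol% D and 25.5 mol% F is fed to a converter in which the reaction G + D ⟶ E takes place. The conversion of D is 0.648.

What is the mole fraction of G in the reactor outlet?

0.231

D reacted = 0.648 × 691.8 = 448.3 mol/s; ν_D = −1, so ξ = 448.3/1 = 448.3 mol/s.
Outlet amounts (n = n₀ + ν ξ):
  G: 810.8 − 1(448.3) = 362.5
  D: 691.8 − 1(448.3) = 243.5
  E: 0 + 1(448.3) = 448.3
  F: 514.3 (inert)
Total out = 1569 mol/s; y_G = 362.5 / 1569 = 0.2311.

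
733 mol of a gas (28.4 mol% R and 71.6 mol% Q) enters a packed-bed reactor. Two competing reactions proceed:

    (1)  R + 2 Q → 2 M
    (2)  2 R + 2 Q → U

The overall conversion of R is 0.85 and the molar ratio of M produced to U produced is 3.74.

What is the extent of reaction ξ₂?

ξ₂ = 45.7 mol

Conversion of R: R consumed = 0.85 × 208.2 = 176.9 mol = 1ξ₁ + 2ξ₂.
Selectivity: 2ξ₁ / (1ξ₂) = 3.74 → ξ₁ = 1.87 ξ₂.
Substitute: (1·1.87 + 2) ξ₂ = 176.9 → ξ₂ = 45.72 mol, ξ₁ = 85.5 mol.
Outlet amounts (n = n₀ + Σ ν·ξ):
  R: 208.2 − 1(85.5) − 2(45.72) = 31.23
  Q: 524.8 − 2(85.5) − 2(45.72) = 262.4
  M: 0 + 2(85.5) = 171
  U: 0 + 1(45.72) = 45.72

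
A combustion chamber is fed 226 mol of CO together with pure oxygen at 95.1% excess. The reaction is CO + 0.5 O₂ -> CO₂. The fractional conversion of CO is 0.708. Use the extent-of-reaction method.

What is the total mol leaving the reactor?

366 mol

Stoichiometric O₂ = 0.5 × 226 = 113 mol; O₂ fed = 113 × 1.951 = 220.5 mol.
Fuel reacted = 0.708 × 226 → ξ = 160 mol.
Outlet (n = n₀ + ν ξ):
  CO: 226 − 1(160) = 65.99
  O₂: 220.5 − 0.5(160) = 140.5
  CO₂: 0 + 1(160) = 160
Total out = 65.99 + 140.5 + 160 = 366.5 mol.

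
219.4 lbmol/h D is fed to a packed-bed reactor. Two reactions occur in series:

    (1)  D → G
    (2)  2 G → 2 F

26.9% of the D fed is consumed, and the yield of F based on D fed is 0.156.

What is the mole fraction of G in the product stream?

0.113

Conversion of D: D consumed = 1ξ₁ = 0.269 × 219.4 → ξ₁ = 59.02 lbmol/h.
Yield of F: 2ξ₂ / 219.4 = 0.156 → ξ₂ = 17.11 lbmol/h.
Outlet amounts (n = n₀ + Σ ν·ξ):
  D: 219.4 − 1(59.02) = 160.4
  G: 0 + 1(59.02) − 2(17.11) = 24.79
  F: 0 + 2(17.11) = 34.23
Total out = 219.4 lbmol/h; y_G = 24.79 / 219.4 = 0.113.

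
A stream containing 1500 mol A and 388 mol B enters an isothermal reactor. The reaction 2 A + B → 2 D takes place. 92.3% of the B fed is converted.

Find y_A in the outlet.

0.512

B reacted = 0.923 × 388 = 358.1 mol; ν_B = −1, so ξ = 358.1/1 = 358.1 mol.
Outlet amounts (n = n₀ + ν ξ):
  A: 1500 − 2(358.1) = 783.8
  B: 388 − 1(358.1) = 29.88
  D: 0 + 2(358.1) = 716.2
Total out = 1530 mol; y_A = 783.8 / 1530 = 0.5123.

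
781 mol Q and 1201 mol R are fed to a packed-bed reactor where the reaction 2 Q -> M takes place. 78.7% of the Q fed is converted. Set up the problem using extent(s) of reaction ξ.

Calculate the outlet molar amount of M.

307 mol

Q reacted = 0.787 × 781 = 614.6 mol; ν_Q = −2, so ξ = 614.6/2 = 307.3 mol.
Outlet amounts (n = n₀ + ν ξ):
  Q: 781 − 2(307.3) = 166.4
  M: 0 + 1(307.3) = 307.3
  R: 1201 (inert)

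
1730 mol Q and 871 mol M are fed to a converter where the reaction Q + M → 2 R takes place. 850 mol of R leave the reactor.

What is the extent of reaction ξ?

For R: n = n₀ + 2ξ → 850 = 0 + 2ξ, giving ξ = 425 mol.
Outlet amounts (n = n₀ + ν ξ):
  Q: 1730 − 1(425) = 1305
  M: 871 − 1(425) = 446
  R: 0 + 2(425) = 850

ξ = 425 mol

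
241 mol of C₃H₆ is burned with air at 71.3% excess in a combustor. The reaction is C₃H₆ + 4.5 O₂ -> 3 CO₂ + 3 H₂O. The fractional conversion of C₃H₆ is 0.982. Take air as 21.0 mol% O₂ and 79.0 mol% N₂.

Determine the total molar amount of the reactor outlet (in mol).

9210 mol

Stoichiometric O₂ = 4.5 × 241 = 1084 mol; O₂ fed = 1084 × 1.713 = 1858 mol.
N₂ fed = 1858 × 79/21 = 6989 mol.
Fuel reacted = 0.982 × 241 → ξ = 236.7 mol.
Outlet (n = n₀ + ν ξ):
  C₃H₆: 241 − 1(236.7) = 4.338
  O₂: 1858 − 4.5(236.7) = 792.8
  N₂: 6989 (inert)
  CO₂: 0 + 3(236.7) = 710
  H₂O: 0 + 3(236.7) = 710
Total out = 4.338 + 792.8 + 6989 + 710 + 710 = 9206 mol.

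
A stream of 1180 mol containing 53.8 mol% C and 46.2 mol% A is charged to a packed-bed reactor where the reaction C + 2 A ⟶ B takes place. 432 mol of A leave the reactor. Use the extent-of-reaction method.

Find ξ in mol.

For A: n = n₀ − 2ξ → 432 = 545.2 − 2ξ, giving ξ = 56.58 mol.
Outlet amounts (n = n₀ + ν ξ):
  C: 634.8 − 1(56.58) = 578.3
  A: 545.2 − 2(56.58) = 432
  B: 0 + 1(56.58) = 56.58

ξ = 56.6 mol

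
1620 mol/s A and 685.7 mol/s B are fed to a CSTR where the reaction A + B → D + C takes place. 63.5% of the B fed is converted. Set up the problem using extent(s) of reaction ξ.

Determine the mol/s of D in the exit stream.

B reacted = 0.635 × 685.7 = 435.4 mol/s; ν_B = −1, so ξ = 435.4/1 = 435.4 mol/s.
Outlet amounts (n = n₀ + ν ξ):
  A: 1620 − 1(435.4) = 1185
  B: 685.7 − 1(435.4) = 250.3
  D: 0 + 1(435.4) = 435.4
  C: 0 + 1(435.4) = 435.4

435 mol/s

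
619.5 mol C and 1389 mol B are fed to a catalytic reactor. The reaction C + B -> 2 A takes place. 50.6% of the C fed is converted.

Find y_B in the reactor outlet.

C reacted = 0.506 × 619.5 = 313.5 mol; ν_C = −1, so ξ = 313.5/1 = 313.5 mol.
Outlet amounts (n = n₀ + ν ξ):
  C: 619.5 − 1(313.5) = 306
  B: 1389 − 1(313.5) = 1076
  A: 0 + 2(313.5) = 626.9
Total out = 2008 mol; y_B = 1076 / 2008 = 0.5355.

0.535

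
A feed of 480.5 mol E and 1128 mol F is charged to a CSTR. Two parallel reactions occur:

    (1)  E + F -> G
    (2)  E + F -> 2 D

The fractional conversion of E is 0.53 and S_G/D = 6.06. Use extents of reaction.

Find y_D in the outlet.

0.0283

Conversion of E: E consumed = 0.53 × 480.5 = 254.7 mol = 1ξ₁ + 1ξ₂.
Selectivity: 1ξ₁ / (2ξ₂) = 6.06 → ξ₁ = 12.12 ξ₂.
Substitute: (1·12.12 + 1) ξ₂ = 254.7 → ξ₂ = 19.41 mol, ξ₁ = 235.3 mol.
Outlet amounts (n = n₀ + Σ ν·ξ):
  E: 480.5 − 1(235.3) − 1(19.41) = 225.8
  F: 1128 − 1(235.3) − 1(19.41) = 873.3
  G: 0 + 1(235.3) = 235.3
  D: 0 + 2(19.41) = 38.82
Total out = 1373 mol; y_D = 38.82 / 1373 = 0.02827.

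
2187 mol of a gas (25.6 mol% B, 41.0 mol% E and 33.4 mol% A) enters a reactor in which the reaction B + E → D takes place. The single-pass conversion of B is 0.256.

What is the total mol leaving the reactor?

2040 mol

B reacted = 0.256 × 559.9 = 143.3 mol; ν_B = −1, so ξ = 143.3/1 = 143.3 mol.
Outlet amounts (n = n₀ + ν ξ):
  B: 559.9 − 1(143.3) = 416.5
  E: 896.7 − 1(143.3) = 753.3
  D: 0 + 1(143.3) = 143.3
  A: 730.5 (inert)
Total out = 416.5 + 753.3 + 143.3 + 730.5 = 2044 mol.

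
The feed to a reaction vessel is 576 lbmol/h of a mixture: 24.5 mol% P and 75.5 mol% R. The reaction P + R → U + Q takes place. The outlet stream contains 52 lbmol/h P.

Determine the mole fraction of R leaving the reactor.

For P: n = n₀ − 1ξ → 52 = 141.1 − 1ξ, giving ξ = 89.12 lbmol/h.
Outlet amounts (n = n₀ + ν ξ):
  P: 141.1 − 1(89.12) = 52
  R: 434.9 − 1(89.12) = 345.8
  U: 0 + 1(89.12) = 89.12
  Q: 0 + 1(89.12) = 89.12
Total out = 576 lbmol/h; y_R = 345.8 / 576 = 0.6003.

0.6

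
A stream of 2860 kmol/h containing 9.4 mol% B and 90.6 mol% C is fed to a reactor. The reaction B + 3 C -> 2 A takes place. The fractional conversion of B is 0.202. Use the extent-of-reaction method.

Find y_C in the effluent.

B reacted = 0.202 × 268.8 = 54.31 kmol/h; ν_B = −1, so ξ = 54.31/1 = 54.31 kmol/h.
Outlet amounts (n = n₀ + ν ξ):
  B: 268.8 − 1(54.31) = 214.5
  C: 2591 − 3(54.31) = 2428
  A: 0 + 2(54.31) = 108.6
Total out = 2751 kmol/h; y_C = 2428 / 2751 = 0.8826.

0.883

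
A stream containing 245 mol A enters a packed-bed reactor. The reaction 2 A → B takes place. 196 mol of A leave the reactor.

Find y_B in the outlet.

For A: n = n₀ − 2ξ → 196 = 245 − 2ξ, giving ξ = 24.5 mol.
Outlet amounts (n = n₀ + ν ξ):
  A: 245 − 2(24.5) = 196
  B: 0 + 1(24.5) = 24.5
Total out = 220.5 mol; y_B = 24.5 / 220.5 = 0.1111.

0.111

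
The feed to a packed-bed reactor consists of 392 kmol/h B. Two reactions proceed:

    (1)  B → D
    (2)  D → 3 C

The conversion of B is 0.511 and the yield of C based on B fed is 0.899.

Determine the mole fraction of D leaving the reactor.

Conversion of B: B consumed = 1ξ₁ = 0.511 × 392 → ξ₁ = 200.3 kmol/h.
Yield of C: 3ξ₂ / 392 = 0.899 → ξ₂ = 117.5 kmol/h.
Outlet amounts (n = n₀ + Σ ν·ξ):
  B: 392 − 1(200.3) = 191.7
  D: 0 + 1(200.3) − 1(117.5) = 82.84
  C: 0 + 3(117.5) = 352.4
Total out = 626.9 kmol/h; y_D = 82.84 / 626.9 = 0.1321.

0.132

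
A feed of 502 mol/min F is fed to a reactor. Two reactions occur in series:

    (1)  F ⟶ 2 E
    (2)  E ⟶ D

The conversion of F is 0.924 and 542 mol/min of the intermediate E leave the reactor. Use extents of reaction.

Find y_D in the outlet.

Conversion of F: F consumed = 1ξ₁ = 0.924 × 502 → ξ₁ = 463.8 mol/min.
E balance: n_E = 0 + 2ξ₁ − 1ξ₂ = 542 → ξ₂ = (2·463.8 − 542)/1 = 385.7 mol/min.
Outlet amounts (n = n₀ + Σ ν·ξ):
  F: 502 − 1(463.8) = 38.15
  E: 0 + 2(463.8) − 1(385.7) = 542
  D: 0 + 1(385.7) = 385.7
Total out = 965.8 mol/min; y_D = 385.7 / 965.8 = 0.3993.

0.399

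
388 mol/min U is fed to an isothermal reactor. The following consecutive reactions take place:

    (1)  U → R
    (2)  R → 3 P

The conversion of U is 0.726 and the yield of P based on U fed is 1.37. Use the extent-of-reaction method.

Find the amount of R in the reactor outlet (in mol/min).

Conversion of U: U consumed = 1ξ₁ = 0.726 × 388 → ξ₁ = 281.7 mol/min.
Yield of P: 3ξ₂ / 388 = 1.37 → ξ₂ = 177.2 mol/min.
Outlet amounts (n = n₀ + Σ ν·ξ):
  U: 388 − 1(281.7) = 106.3
  R: 0 + 1(281.7) − 1(177.2) = 104.5
  P: 0 + 3(177.2) = 531.6

105 mol/min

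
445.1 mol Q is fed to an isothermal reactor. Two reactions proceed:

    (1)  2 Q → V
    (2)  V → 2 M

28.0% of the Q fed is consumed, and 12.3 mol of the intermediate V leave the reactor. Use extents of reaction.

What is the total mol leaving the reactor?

Conversion of Q: Q consumed = 2ξ₁ = 0.28 × 445.1 → ξ₁ = 62.31 mol.
V balance: n_V = 0 + 1ξ₁ − 1ξ₂ = 12.3 → ξ₂ = (1·62.31 − 12.3)/1 = 50.01 mol.
Outlet amounts (n = n₀ + Σ ν·ξ):
  Q: 445.1 − 2(62.31) = 320.5
  V: 0 + 1(62.31) − 1(50.01) = 12.3
  M: 0 + 2(50.01) = 100
Total out = 320.5 + 12.3 + 100 = 432.8 mol.

433 mol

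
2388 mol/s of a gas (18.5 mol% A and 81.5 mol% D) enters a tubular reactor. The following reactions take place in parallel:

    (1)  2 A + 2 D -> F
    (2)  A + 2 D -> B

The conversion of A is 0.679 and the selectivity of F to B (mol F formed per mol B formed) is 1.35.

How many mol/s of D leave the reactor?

1570 mol/s

Conversion of A: A consumed = 0.679 × 441.8 = 300 mol/s = 2ξ₁ + 1ξ₂.
Selectivity: 1ξ₁ / (1ξ₂) = 1.35 → ξ₁ = 1.35 ξ₂.
Substitute: (2·1.35 + 1) ξ₂ = 300 → ξ₂ = 81.07 mol/s, ξ₁ = 109.4 mol/s.
Outlet amounts (n = n₀ + Σ ν·ξ):
  A: 441.8 − 2(109.4) − 1(81.07) = 141.8
  D: 1946 − 2(109.4) − 2(81.07) = 1565
  F: 0 + 1(109.4) = 109.4
  B: 0 + 1(81.07) = 81.07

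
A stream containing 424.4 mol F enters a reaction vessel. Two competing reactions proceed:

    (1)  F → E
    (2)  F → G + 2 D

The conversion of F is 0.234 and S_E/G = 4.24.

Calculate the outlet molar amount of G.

19 mol

Conversion of F: F consumed = 0.234 × 424.4 = 99.31 mol = 1ξ₁ + 1ξ₂.
Selectivity: 1ξ₁ / (1ξ₂) = 4.24 → ξ₁ = 4.24 ξ₂.
Substitute: (1·4.24 + 1) ξ₂ = 99.31 → ξ₂ = 18.95 mol, ξ₁ = 80.36 mol.
Outlet amounts (n = n₀ + Σ ν·ξ):
  F: 424.4 − 1(80.36) − 1(18.95) = 325.1
  E: 0 + 1(80.36) = 80.36
  G: 0 + 1(18.95) = 18.95
  D: 0 + 2(18.95) = 37.9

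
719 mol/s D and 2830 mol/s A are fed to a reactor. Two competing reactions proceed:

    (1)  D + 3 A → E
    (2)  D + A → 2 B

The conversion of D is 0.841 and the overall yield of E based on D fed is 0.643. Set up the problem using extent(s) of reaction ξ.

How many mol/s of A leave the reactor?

1300 mol/s

Yield of E: 1ξ₁ / 719 = 0.643 → ξ₁ = 462.3 mol/s.
Conversion of D: 1ξ₁ + 1ξ₂ = 0.841 × 719 = 604.7 → ξ₂ = 142.4 mol/s.
Outlet amounts (n = n₀ + Σ ν·ξ):
  D: 719 − 1(462.3) − 1(142.4) = 114.3
  A: 2830 − 3(462.3) − 1(142.4) = 1301
  E: 0 + 1(462.3) = 462.3
  B: 0 + 2(142.4) = 284.7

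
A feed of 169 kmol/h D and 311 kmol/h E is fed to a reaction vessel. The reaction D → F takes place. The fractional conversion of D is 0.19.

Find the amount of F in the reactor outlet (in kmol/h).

D reacted = 0.19 × 169 = 32.11 kmol/h; ν_D = −1, so ξ = 32.11/1 = 32.11 kmol/h.
Outlet amounts (n = n₀ + ν ξ):
  D: 169 − 1(32.11) = 136.9
  F: 0 + 1(32.11) = 32.11
  E: 311 (inert)

32.1 kmol/h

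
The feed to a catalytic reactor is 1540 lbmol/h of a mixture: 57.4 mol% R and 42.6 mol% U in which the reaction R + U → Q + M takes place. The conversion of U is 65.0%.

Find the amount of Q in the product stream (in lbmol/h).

426 lbmol/h

U reacted = 0.65 × 656 = 426.4 lbmol/h; ν_U = −1, so ξ = 426.4/1 = 426.4 lbmol/h.
Outlet amounts (n = n₀ + ν ξ):
  R: 884 − 1(426.4) = 457.5
  U: 656 − 1(426.4) = 229.6
  Q: 0 + 1(426.4) = 426.4
  M: 0 + 1(426.4) = 426.4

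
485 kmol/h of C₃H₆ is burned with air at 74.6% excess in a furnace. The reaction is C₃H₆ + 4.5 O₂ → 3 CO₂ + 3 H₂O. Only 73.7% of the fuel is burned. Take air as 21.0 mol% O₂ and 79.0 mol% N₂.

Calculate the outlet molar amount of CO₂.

Stoichiometric O₂ = 4.5 × 485 = 2182 kmol/h; O₂ fed = 2182 × 1.746 = 3811 kmol/h.
N₂ fed = 3811 × 79/21 = 14340 kmol/h.
Fuel reacted = 0.737 × 485 → ξ = 357.4 kmol/h.
Outlet (n = n₀ + ν ξ):
  C₃H₆: 485 − 1(357.4) = 127.6
  O₂: 3811 − 4.5(357.4) = 2202
  N₂: 14340 (inert)
  CO₂: 0 + 3(357.4) = 1072
  H₂O: 0 + 3(357.4) = 1072

1070 kmol/h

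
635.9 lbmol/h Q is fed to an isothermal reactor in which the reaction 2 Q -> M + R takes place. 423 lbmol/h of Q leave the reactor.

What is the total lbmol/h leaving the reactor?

For Q: n = n₀ − 2ξ → 423 = 635.9 − 2ξ, giving ξ = 106.4 lbmol/h.
Outlet amounts (n = n₀ + ν ξ):
  Q: 635.9 − 2(106.4) = 423
  M: 0 + 1(106.4) = 106.4
  R: 0 + 1(106.4) = 106.4
Total out = 423 + 106.4 + 106.4 = 635.9 lbmol/h.

636 lbmol/h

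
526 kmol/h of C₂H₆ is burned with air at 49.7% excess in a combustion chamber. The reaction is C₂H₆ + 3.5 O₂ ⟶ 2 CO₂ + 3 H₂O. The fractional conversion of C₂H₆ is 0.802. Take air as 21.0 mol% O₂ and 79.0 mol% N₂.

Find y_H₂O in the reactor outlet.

Stoichiometric O₂ = 3.5 × 526 = 1841 kmol/h; O₂ fed = 1841 × 1.497 = 2756 kmol/h.
N₂ fed = 2756 × 79/21 = 10370 kmol/h.
Fuel reacted = 0.802 × 526 → ξ = 421.9 kmol/h.
Outlet (n = n₀ + ν ξ):
  C₂H₆: 526 − 1(421.9) = 104.1
  O₂: 2756 − 3.5(421.9) = 1279
  N₂: 10370 (inert)
  CO₂: 0 + 2(421.9) = 843.7
  H₂O: 0 + 3(421.9) = 1266
Total out = 13860 kmol/h; y_H₂O = 1266 / 13860 = 0.09131.

0.0913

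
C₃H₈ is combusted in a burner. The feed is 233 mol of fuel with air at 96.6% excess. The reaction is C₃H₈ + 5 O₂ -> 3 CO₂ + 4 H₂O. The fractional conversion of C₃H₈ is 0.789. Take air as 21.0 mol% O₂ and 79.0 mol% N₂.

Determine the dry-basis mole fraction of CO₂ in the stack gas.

Stoichiometric O₂ = 5 × 233 = 1165 mol; O₂ fed = 1165 × 1.966 = 2290 mol.
N₂ fed = 2290 × 79/21 = 8616 mol.
Fuel reacted = 0.789 × 233 → ξ = 183.8 mol.
Outlet (n = n₀ + ν ξ):
  C₃H₈: 233 − 1(183.8) = 49.16
  O₂: 2290 − 5(183.8) = 1371
  N₂: 8616 (inert)
  CO₂: 0 + 3(183.8) = 551.5
  H₂O: 0 + 4(183.8) = 735.3
Dry total = 10590 mol; y_CO₂ (dry) = 551.5 / 10590 = 0.05209.

0.0521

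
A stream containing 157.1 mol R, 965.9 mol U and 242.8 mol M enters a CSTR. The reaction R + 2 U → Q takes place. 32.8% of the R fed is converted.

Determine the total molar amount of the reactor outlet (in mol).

R reacted = 0.328 × 157.1 = 51.53 mol; ν_R = −1, so ξ = 51.53/1 = 51.53 mol.
Outlet amounts (n = n₀ + ν ξ):
  R: 157.1 − 1(51.53) = 105.6
  U: 965.9 − 2(51.53) = 862.8
  Q: 0 + 1(51.53) = 51.53
  M: 242.8 (inert)
Total out = 105.6 + 862.8 + 51.53 + 242.8 = 1263 mol.

1260 mol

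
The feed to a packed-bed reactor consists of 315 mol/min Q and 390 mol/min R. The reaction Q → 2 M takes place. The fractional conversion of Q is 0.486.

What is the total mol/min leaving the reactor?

858 mol/min

Q reacted = 0.486 × 315 = 153.1 mol/min; ν_Q = −1, so ξ = 153.1/1 = 153.1 mol/min.
Outlet amounts (n = n₀ + ν ξ):
  Q: 315 − 1(153.1) = 161.9
  M: 0 + 2(153.1) = 306.2
  R: 390 (inert)
Total out = 161.9 + 306.2 + 390 = 858.1 mol/min.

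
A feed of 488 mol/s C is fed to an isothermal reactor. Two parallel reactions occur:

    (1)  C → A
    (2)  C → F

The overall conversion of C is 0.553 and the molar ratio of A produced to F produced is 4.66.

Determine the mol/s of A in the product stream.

222 mol/s

Conversion of C: C consumed = 0.553 × 488 = 269.9 mol/s = 1ξ₁ + 1ξ₂.
Selectivity: 1ξ₁ / (1ξ₂) = 4.66 → ξ₁ = 4.66 ξ₂.
Substitute: (1·4.66 + 1) ξ₂ = 269.9 → ξ₂ = 47.68 mol/s, ξ₁ = 222.2 mol/s.
Outlet amounts (n = n₀ + Σ ν·ξ):
  C: 488 − 1(222.2) − 1(47.68) = 218.1
  A: 0 + 1(222.2) = 222.2
  F: 0 + 1(47.68) = 47.68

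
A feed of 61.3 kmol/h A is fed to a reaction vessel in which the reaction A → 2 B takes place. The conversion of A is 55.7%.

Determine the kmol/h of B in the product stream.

A reacted = 0.557 × 61.3 = 34.14 kmol/h; ν_A = −1, so ξ = 34.14/1 = 34.14 kmol/h.
Outlet amounts (n = n₀ + ν ξ):
  A: 61.3 − 1(34.14) = 27.16
  B: 0 + 2(34.14) = 68.29

68.3 kmol/h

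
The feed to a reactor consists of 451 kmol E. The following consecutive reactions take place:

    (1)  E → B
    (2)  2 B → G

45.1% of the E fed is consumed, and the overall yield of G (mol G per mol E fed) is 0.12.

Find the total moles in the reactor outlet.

Conversion of E: E consumed = 1ξ₁ = 0.451 × 451 → ξ₁ = 203.4 kmol.
Yield of G: 1ξ₂ / 451 = 0.12 → ξ₂ = 54.12 kmol.
Outlet amounts (n = n₀ + Σ ν·ξ):
  E: 451 − 1(203.4) = 247.6
  B: 0 + 1(203.4) − 2(54.12) = 95.16
  G: 0 + 1(54.12) = 54.12
Total out = 247.6 + 95.16 + 54.12 = 396.9 kmol.

397 kmol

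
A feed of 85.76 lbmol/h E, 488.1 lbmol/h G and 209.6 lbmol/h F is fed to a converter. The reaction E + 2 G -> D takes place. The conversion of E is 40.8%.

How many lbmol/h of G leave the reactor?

418 lbmol/h

E reacted = 0.408 × 85.76 = 34.99 lbmol/h; ν_E = −1, so ξ = 34.99/1 = 34.99 lbmol/h.
Outlet amounts (n = n₀ + ν ξ):
  E: 85.76 − 1(34.99) = 50.77
  G: 488.1 − 2(34.99) = 418.1
  D: 0 + 1(34.99) = 34.99
  F: 209.6 (inert)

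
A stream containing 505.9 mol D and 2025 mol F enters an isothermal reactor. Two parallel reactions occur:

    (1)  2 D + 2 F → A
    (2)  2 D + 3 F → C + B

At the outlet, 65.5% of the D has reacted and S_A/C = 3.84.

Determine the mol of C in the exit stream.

34.2 mol

Conversion of D: D consumed = 0.655 × 505.9 = 331.4 mol = 2ξ₁ + 2ξ₂.
Selectivity: 1ξ₁ / (1ξ₂) = 3.84 → ξ₁ = 3.84 ξ₂.
Substitute: (2·3.84 + 2) ξ₂ = 331.4 → ξ₂ = 34.23 mol, ξ₁ = 131.5 mol.
Outlet amounts (n = n₀ + Σ ν·ξ):
  D: 505.9 − 2(131.5) − 2(34.23) = 174.5
  F: 2025 − 2(131.5) − 3(34.23) = 1659
  A: 0 + 1(131.5) = 131.5
  C: 0 + 1(34.23) = 34.23
  B: 0 + 1(34.23) = 34.23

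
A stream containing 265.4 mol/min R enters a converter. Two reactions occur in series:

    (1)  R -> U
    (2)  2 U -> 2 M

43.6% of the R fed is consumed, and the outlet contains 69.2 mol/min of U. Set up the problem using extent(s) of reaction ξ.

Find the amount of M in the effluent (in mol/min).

Conversion of R: R consumed = 1ξ₁ = 0.436 × 265.4 → ξ₁ = 115.7 mol/min.
U balance: n_U = 0 + 1ξ₁ − 2ξ₂ = 69.2 → ξ₂ = (1·115.7 − 69.2)/2 = 23.26 mol/min.
Outlet amounts (n = n₀ + Σ ν·ξ):
  R: 265.4 − 1(115.7) = 149.7
  U: 0 + 1(115.7) − 2(23.26) = 69.2
  M: 0 + 2(23.26) = 46.51

46.5 mol/min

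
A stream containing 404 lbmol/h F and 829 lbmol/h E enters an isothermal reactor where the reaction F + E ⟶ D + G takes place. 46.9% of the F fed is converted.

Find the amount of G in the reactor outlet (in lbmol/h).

F reacted = 0.469 × 404 = 189.5 lbmol/h; ν_F = −1, so ξ = 189.5/1 = 189.5 lbmol/h.
Outlet amounts (n = n₀ + ν ξ):
  F: 404 − 1(189.5) = 214.5
  E: 829 − 1(189.5) = 639.5
  D: 0 + 1(189.5) = 189.5
  G: 0 + 1(189.5) = 189.5

189 lbmol/h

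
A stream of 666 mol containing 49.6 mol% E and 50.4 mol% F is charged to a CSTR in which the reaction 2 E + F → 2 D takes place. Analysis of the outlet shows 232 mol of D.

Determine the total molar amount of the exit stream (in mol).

550 mol

For D: n = n₀ + 2ξ → 232 = 0 + 2ξ, giving ξ = 116 mol.
Outlet amounts (n = n₀ + ν ξ):
  E: 330.3 − 2(116) = 98.34
  F: 335.7 − 1(116) = 219.7
  D: 0 + 2(116) = 232
Total out = 98.34 + 219.7 + 232 = 550 mol.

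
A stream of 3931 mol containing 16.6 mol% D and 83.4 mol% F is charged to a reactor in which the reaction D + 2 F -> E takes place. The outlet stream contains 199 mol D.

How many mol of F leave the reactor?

2370 mol

For D: n = n₀ − 1ξ → 199 = 652.5 − 1ξ, giving ξ = 453.5 mol.
Outlet amounts (n = n₀ + ν ξ):
  D: 652.5 − 1(453.5) = 199
  F: 3278 − 2(453.5) = 2371
  E: 0 + 1(453.5) = 453.5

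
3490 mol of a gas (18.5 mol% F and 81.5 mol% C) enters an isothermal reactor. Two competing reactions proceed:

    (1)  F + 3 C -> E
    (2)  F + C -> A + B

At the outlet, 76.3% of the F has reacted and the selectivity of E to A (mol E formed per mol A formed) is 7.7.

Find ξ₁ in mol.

Conversion of F: F consumed = 0.763 × 645.6 = 492.6 mol = 1ξ₁ + 1ξ₂.
Selectivity: 1ξ₁ / (1ξ₂) = 7.7 → ξ₁ = 7.7 ξ₂.
Substitute: (1·7.7 + 1) ξ₂ = 492.6 → ξ₂ = 56.62 mol, ξ₁ = 436 mol.
Outlet amounts (n = n₀ + Σ ν·ξ):
  F: 645.6 − 1(436) − 1(56.62) = 153
  C: 2844 − 3(436) − 1(56.62) = 1480
  E: 0 + 1(436) = 436
  A: 0 + 1(56.62) = 56.62
  B: 0 + 1(56.62) = 56.62

ξ₁ = 436 mol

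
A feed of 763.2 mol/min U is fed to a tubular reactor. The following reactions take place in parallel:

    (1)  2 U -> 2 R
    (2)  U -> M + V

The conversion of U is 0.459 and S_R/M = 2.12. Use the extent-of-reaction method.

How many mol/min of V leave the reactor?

Conversion of U: U consumed = 0.459 × 763.2 = 350.3 mol/min = 2ξ₁ + 1ξ₂.
Selectivity: 2ξ₁ / (1ξ₂) = 2.12 → ξ₁ = 1.06 ξ₂.
Substitute: (2·1.06 + 1) ξ₂ = 350.3 → ξ₂ = 112.3 mol/min, ξ₁ = 119 mol/min.
Outlet amounts (n = n₀ + Σ ν·ξ):
  U: 763.2 − 2(119) − 1(112.3) = 412.9
  R: 0 + 2(119) = 238
  M: 0 + 1(112.3) = 112.3
  V: 0 + 1(112.3) = 112.3

112 mol/min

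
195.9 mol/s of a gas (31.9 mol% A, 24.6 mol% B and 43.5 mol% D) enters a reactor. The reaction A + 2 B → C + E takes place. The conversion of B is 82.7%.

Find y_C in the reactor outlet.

0.113

B reacted = 0.827 × 48.19 = 39.85 mol/s; ν_B = −2, so ξ = 39.85/2 = 19.93 mol/s.
Outlet amounts (n = n₀ + ν ξ):
  A: 62.49 − 1(19.93) = 42.56
  B: 48.19 − 2(19.93) = 8.337
  C: 0 + 1(19.93) = 19.93
  E: 0 + 1(19.93) = 19.93
  D: 85.22 (inert)
Total out = 176 mol/s; y_C = 19.93 / 176 = 0.1132.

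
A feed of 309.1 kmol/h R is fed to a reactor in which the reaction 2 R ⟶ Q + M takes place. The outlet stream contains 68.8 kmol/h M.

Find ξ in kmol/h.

ξ = 68.8 kmol/h

For M: n = n₀ + 1ξ → 68.8 = 0 + 1ξ, giving ξ = 68.8 kmol/h.
Outlet amounts (n = n₀ + ν ξ):
  R: 309.1 − 2(68.8) = 171.5
  Q: 0 + 1(68.8) = 68.8
  M: 0 + 1(68.8) = 68.8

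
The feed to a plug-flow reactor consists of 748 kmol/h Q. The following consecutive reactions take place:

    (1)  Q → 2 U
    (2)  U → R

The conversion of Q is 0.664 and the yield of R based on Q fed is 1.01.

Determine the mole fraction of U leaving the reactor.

Conversion of Q: Q consumed = 1ξ₁ = 0.664 × 748 → ξ₁ = 496.7 kmol/h.
Yield of R: 1ξ₂ / 748 = 1.01 → ξ₂ = 755.5 kmol/h.
Outlet amounts (n = n₀ + Σ ν·ξ):
  Q: 748 − 1(496.7) = 251.3
  U: 0 + 2(496.7) − 1(755.5) = 237.9
  R: 0 + 1(755.5) = 755.5
Total out = 1245 kmol/h; y_U = 237.9 / 1245 = 0.1911.

0.191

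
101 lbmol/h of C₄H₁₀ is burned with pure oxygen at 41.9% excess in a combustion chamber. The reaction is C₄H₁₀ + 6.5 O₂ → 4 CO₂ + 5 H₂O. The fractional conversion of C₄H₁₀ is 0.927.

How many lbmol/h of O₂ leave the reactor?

Stoichiometric O₂ = 6.5 × 101 = 656.5 lbmol/h; O₂ fed = 656.5 × 1.419 = 931.6 lbmol/h.
Fuel reacted = 0.927 × 101 → ξ = 93.63 lbmol/h.
Outlet (n = n₀ + ν ξ):
  C₄H₁₀: 101 − 1(93.63) = 7.373
  O₂: 931.6 − 6.5(93.63) = 323
  CO₂: 0 + 4(93.63) = 374.5
  H₂O: 0 + 5(93.63) = 468.1

323 lbmol/h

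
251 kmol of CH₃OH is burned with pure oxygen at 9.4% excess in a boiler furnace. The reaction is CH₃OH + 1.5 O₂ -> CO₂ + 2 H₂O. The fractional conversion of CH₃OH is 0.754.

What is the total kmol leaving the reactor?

758 kmol

Stoichiometric O₂ = 1.5 × 251 = 376.5 kmol; O₂ fed = 376.5 × 1.094 = 411.9 kmol.
Fuel reacted = 0.754 × 251 → ξ = 189.3 kmol.
Outlet (n = n₀ + ν ξ):
  CH₃OH: 251 − 1(189.3) = 61.75
  O₂: 411.9 − 1.5(189.3) = 128
  CO₂: 0 + 1(189.3) = 189.3
  H₂O: 0 + 2(189.3) = 378.5
Total out = 61.75 + 128 + 189.3 + 378.5 = 757.5 kmol.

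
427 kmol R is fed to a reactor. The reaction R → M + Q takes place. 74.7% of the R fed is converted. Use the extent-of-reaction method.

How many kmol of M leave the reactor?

R reacted = 0.747 × 427 = 319 kmol; ν_R = −1, so ξ = 319/1 = 319 kmol.
Outlet amounts (n = n₀ + ν ξ):
  R: 427 − 1(319) = 108
  M: 0 + 1(319) = 319
  Q: 0 + 1(319) = 319

319 kmol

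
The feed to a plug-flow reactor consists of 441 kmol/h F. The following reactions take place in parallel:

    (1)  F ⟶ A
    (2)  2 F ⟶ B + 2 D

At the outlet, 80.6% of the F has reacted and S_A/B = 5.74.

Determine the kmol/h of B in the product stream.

45.9 kmol/h

Conversion of F: F consumed = 0.806 × 441 = 355.4 kmol/h = 1ξ₁ + 2ξ₂.
Selectivity: 1ξ₁ / (1ξ₂) = 5.74 → ξ₁ = 5.74 ξ₂.
Substitute: (1·5.74 + 2) ξ₂ = 355.4 → ξ₂ = 45.92 kmol/h, ξ₁ = 263.6 kmol/h.
Outlet amounts (n = n₀ + Σ ν·ξ):
  F: 441 − 1(263.6) − 2(45.92) = 85.55
  A: 0 + 1(263.6) = 263.6
  B: 0 + 1(45.92) = 45.92
  D: 0 + 2(45.92) = 91.85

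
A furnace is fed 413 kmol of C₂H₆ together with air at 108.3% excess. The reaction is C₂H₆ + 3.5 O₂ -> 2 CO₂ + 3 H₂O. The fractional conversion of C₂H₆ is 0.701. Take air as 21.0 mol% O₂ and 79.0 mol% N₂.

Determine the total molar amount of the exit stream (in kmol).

14900 kmol

Stoichiometric O₂ = 3.5 × 413 = 1446 kmol; O₂ fed = 1446 × 2.083 = 3011 kmol.
N₂ fed = 3011 × 79/21 = 11330 kmol.
Fuel reacted = 0.701 × 413 → ξ = 289.5 kmol.
Outlet (n = n₀ + ν ξ):
  C₂H₆: 413 − 1(289.5) = 123.5
  O₂: 3011 − 3.5(289.5) = 1998
  N₂: 11330 (inert)
  CO₂: 0 + 2(289.5) = 579
  H₂O: 0 + 3(289.5) = 868.5
Total out = 123.5 + 1998 + 11330 + 579 + 868.5 = 14900 kmol.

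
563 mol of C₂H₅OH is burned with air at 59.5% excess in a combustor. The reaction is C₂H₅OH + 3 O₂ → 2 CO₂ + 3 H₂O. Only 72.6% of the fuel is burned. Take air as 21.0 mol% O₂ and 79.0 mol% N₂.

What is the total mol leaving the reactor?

Stoichiometric O₂ = 3 × 563 = 1689 mol; O₂ fed = 1689 × 1.595 = 2694 mol.
N₂ fed = 2694 × 79/21 = 10130 mol.
Fuel reacted = 0.726 × 563 → ξ = 408.7 mol.
Outlet (n = n₀ + ν ξ):
  C₂H₅OH: 563 − 1(408.7) = 154.3
  O₂: 2694 − 3(408.7) = 1468
  N₂: 10130 (inert)
  CO₂: 0 + 2(408.7) = 817.5
  H₂O: 0 + 3(408.7) = 1226
Total out = 154.3 + 1468 + 10130 + 817.5 + 1226 = 13800 mol.

13800 mol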